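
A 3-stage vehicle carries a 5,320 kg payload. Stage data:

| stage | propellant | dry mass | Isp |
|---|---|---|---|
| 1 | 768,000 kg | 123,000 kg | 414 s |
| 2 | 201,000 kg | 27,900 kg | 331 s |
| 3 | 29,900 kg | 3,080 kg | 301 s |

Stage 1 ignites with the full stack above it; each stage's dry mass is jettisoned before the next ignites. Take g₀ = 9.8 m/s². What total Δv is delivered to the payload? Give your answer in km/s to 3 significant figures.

Ignition mass of stage 1 = 768,000+123,000 + 201,000+27,900 + 29,900+3,080 + 5,320 = 1,158,200 kg.
Stage 1: m₀ = 1,158,200 kg, m_f = 1,158,200 − 768,000 = 390,200 kg; Δv = 414×9.8×ln(2.968) = 4057.2×1.0880 ≈ 4414 m/s.
Stage 2: m₀ = 267,200 kg, m_f = 267,200 − 201,000 = 66,200 kg; Δv = 331×9.8×ln(4.036) = 3243.8×1.3953 ≈ 4526 m/s.
Stage 3: m₀ = 38,300 kg, m_f = 38,300 − 29,900 = 8,400 kg; Δv = 301×9.8×ln(4.56) = 2949.8×1.5172 ≈ 4475 m/s.
Total Δv = 4414 + 4526 + 4475 = 13415 m/s.

Δv ≈ 13.4 km/s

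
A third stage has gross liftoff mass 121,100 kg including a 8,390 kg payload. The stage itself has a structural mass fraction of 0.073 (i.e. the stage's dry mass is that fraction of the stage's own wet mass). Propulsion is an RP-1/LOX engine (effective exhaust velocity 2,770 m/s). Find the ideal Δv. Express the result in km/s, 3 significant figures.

Stage wet mass = m₀ − payload = 121,100 − 8,390 = 112,710 kg.
Stage dry mass = ε × stage wet mass = 0.073 × 112,710 = 8,227.83 kg.
Burnout mass m_f = stage dry + payload = 8,227.83 + 8,390 = 16,617.83 kg.
By the Tsiolkovsky rocket equation, Δv = v_e · ln(121,100/16,617.83) = 2770.0 × ln(7.287) = 2770.0 × 1.9861 ≈ 5502 m/s.

Δv ≈ 5.50 km/s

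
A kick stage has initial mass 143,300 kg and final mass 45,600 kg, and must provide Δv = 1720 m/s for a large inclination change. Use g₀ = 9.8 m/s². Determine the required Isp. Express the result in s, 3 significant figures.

Isp ≈ 153 s

ln(m₀/m_f) = ln(143300/45600) = ln(3.143) = 1.1450.
v_e = Δv / ln(m₀/m_f) = 1720 / 1.1450 = 1502.1 m/s.
Isp = v_e / g₀ = 1502.1 / 9.8 = 153.3 s.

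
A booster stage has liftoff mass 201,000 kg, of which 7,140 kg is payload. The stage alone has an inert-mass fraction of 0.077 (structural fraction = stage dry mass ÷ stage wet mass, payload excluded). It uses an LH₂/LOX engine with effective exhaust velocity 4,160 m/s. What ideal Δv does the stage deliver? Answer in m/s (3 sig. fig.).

Δv ≈ 9190 m/s

Stage wet mass = m₀ − payload = 201,000 − 7,140 = 193,860 kg.
Stage dry mass = ε × stage wet mass = 0.077 × 193,860 = 14,927.2 kg.
Burnout mass m_f = stage dry + payload = 14,927.2 + 7,140 = 22,067.2 kg.
Δv = v_e · ln(201,000/22,067.2) = 4160.0 × ln(9.109) = 4160.0 × 2.2092 ≈ 9190 m/s.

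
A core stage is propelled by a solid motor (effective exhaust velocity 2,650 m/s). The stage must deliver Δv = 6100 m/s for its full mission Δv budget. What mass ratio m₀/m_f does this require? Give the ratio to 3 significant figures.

Using Δv = v_e ln(m₀/m_f): m₀/m_f = exp(Δv / v_e) = exp(6100 / 2650.0) = exp(2.3019) = 9.9930.

mass ratio ≈ 9.99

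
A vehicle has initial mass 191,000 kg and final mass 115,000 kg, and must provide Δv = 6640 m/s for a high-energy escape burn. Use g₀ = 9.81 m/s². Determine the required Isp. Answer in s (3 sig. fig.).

Isp ≈ 1330 s

ln(m₀/m_f) = ln(191000/115000) = ln(1.661) = 0.5073.
v_e = Δv / ln(m₀/m_f) = 6640 / 0.5073 = 13087.8 m/s.
Isp = v_e / g₀ = 13087.8 / 9.81 = 1334.1 s.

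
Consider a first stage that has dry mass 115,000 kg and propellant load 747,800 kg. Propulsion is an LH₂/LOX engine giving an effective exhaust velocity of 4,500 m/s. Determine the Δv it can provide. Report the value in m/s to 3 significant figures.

m₀ = m_dry + m_prop = 115,000 + 747,800 = 862,800 kg.
Rocket equation: Δv = v_e · ln(m₀/m_f) = 4500.0 × ln(7.503) = 4500.0 × 2.0153 ≈ 9068.6 m/s.

Δv ≈ 9070 m/s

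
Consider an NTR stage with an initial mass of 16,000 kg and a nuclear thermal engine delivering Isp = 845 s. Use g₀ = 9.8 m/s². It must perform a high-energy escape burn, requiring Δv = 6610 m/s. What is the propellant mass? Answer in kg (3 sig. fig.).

propellant mass ≈ 8800 kg

v_e = Isp · g₀ = 845 × 9.8 = 8281.0 m/s.
Using Δv = v_e ln(m₀/m_f): m₀/m_f = exp(Δv / v_e) = exp(6610 / 8281.0) = exp(0.7982) = 2.2216.
m_f = 16,000 / 2.2216 = 7,202.02 kg, so propellant = m₀ − m_f = 16,000 − 7,202.02 = 8,797.98 kg.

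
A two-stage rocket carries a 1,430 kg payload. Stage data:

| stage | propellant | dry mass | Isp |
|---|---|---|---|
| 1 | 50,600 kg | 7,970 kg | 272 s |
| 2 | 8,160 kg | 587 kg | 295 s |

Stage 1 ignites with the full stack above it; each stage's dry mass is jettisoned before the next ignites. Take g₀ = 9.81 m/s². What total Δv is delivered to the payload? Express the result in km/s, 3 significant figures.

Δv ≈ 8.24 km/s

Ignition mass of stage 1 = 50,600+7,970 + 8,160+587 + 1,430 = 68,747 kg.
Stage 1: m₀ = 68,747 kg, m_f = 68,747 − 50,600 = 18,147 kg; Δv = 272×9.81×ln(3.788) = 2668.3×1.3319 ≈ 3554 m/s.
Stage 2: m₀ = 10,177 kg, m_f = 10,177 − 8,160 = 2,017 kg; Δv = 295×9.81×ln(5.046) = 2894.0×1.6185 ≈ 4684 m/s.
Total Δv = 3554 + 4684 = 8238 m/s.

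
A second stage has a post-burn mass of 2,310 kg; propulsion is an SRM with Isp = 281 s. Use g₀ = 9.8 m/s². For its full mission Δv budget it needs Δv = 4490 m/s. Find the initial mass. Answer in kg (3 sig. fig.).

initial mass ≈ 11800 kg

v_e = Isp · g₀ = 281 × 9.8 = 2753.8 m/s.
m₀/m_f = exp(Δv / v_e) = exp(4490 / 2753.8) = exp(1.6305) = 5.1063.
m₀ = m_f × 5.1063 = 2,310 × 5.1063 = 11,795.6 kg.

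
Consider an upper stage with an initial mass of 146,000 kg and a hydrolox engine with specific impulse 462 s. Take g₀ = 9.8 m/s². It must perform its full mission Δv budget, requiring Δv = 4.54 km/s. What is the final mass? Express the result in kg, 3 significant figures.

v_e = Isp · g₀ = 462 × 9.8 = 4527.6 m/s.
By the Tsiolkovsky rocket equation, m₀/m_f = exp(Δv / v_e) = exp(4540 / 4527.6) = exp(1.0027) = 2.7257.
m_f = m₀ / 2.7257 = 146,000 / 2.7257 = 53,564.2 kg.

final mass ≈ 53600 kg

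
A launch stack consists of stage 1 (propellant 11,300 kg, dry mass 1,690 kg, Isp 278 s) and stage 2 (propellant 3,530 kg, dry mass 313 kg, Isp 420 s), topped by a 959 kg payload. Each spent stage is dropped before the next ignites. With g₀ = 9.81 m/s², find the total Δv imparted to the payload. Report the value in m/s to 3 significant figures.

Δv ≈ 8220 m/s

Ignition mass of stage 1 = 11,300+1,690 + 3,530+313 + 959 = 17,792 kg.
Stage 1: m₀ = 17,792 kg, m_f = 17,792 − 11,300 = 6,492 kg; Δv = 278×9.81×ln(2.741) = 2727.2×1.0082 ≈ 2749 m/s.
Stage 2: m₀ = 4,802 kg, m_f = 4,802 − 3,530 = 1,272 kg; Δv = 420×9.81×ln(3.775) = 4120.2×1.3284 ≈ 5473 m/s.
Total Δv = 2749 + 5473 = 8222 m/s.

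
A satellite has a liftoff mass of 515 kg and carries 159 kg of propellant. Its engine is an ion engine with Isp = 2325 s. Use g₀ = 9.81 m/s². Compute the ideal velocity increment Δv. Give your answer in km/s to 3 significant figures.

Δv ≈ 8.42 km/s

v_e = Isp · g₀ = 2325 × 9.81 = 22808.2 m/s.
m_f = m₀ − m_prop = 515 − 159 = 356 kg.
Δv = v_e · ln(m₀/m_f) = 22808.2 × ln(1.447) = 22808.2 × 0.3692 ≈ 8421.6 m/s.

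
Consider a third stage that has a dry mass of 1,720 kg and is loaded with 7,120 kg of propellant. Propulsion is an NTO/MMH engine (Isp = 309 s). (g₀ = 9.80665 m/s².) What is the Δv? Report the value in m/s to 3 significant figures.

Δv ≈ 4960 m/s

v_e = Isp · g₀ = 309 × 9.80665 = 3030.3 m/s.
m₀ = m_dry + m_prop = 1,720 + 7,120 = 8,840 kg.
By the Tsiolkovsky rocket equation, Δv = v_e · ln(m₀/m_f) = 3030.3 × ln(5.14) = 3030.3 × 1.6370 ≈ 4960.4 m/s.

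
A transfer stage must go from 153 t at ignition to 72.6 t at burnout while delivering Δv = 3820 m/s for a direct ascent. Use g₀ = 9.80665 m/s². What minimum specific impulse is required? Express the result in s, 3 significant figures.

Isp ≈ 523 s

ln(m₀/m_f) = ln(153000/72600) = ln(2.107) = 0.7455.
v_e = Δv / ln(m₀/m_f) = 3820 / 0.7455 = 5124.3 m/s.
Isp = v_e / g₀ = 5124.3 / 9.80665 = 522.5 s.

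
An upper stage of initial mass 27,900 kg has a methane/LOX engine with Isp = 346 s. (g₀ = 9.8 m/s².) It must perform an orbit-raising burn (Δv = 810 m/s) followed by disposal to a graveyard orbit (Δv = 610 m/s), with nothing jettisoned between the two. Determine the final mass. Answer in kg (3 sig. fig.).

v_e = Isp · g₀ = 346 × 9.8 = 3390.8 m/s.
After the first burn: m = 27900 × exp(−810/3390.8) = 27900 × 0.78751 = 21,971.5 kg.
After the second burn: m = 21,971.5 × exp(−610/3390.8) = 21,971.5 × 0.83535 = 18,353.9 kg.

final mass ≈ 18400 kg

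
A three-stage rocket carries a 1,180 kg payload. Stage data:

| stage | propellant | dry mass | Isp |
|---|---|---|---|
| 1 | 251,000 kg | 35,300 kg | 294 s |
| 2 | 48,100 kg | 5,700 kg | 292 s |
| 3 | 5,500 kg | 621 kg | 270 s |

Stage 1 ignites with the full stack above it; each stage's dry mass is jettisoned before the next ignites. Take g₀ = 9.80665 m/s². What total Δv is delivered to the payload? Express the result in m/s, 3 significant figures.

Ignition mass of stage 1 = 251,000+35,300 + 48,100+5,700 + 5,500+621 + 1,180 = 347,401 kg.
Stage 1: m₀ = 347,401 kg, m_f = 347,401 − 251,000 = 96,401 kg; Δv = 294×9.80665×ln(3.604) = 2883.2×1.2820 ≈ 3696 m/s.
Stage 2: m₀ = 61,101 kg, m_f = 61,101 − 48,100 = 13,001 kg; Δv = 292×9.80665×ln(4.7) = 2863.5×1.5475 ≈ 4431 m/s.
Stage 3: m₀ = 7,301 kg, m_f = 7,301 − 5,500 = 1,801 kg; Δv = 270×9.80665×ln(4.054) = 2647.8×1.3997 ≈ 3706 m/s.
Total Δv = 3696 + 4431 + 3706 = 11833 m/s.

Δv ≈ 11800 m/s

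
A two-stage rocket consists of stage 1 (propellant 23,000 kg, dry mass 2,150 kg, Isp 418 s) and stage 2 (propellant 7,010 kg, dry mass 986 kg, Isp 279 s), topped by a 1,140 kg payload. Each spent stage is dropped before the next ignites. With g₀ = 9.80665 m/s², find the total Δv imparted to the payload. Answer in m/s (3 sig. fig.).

Δv ≈ 8540 m/s

Ignition mass of stage 1 = 23,000+2,150 + 7,010+986 + 1,140 = 34,286 kg.
Stage 1: m₀ = 34,286 kg, m_f = 34,286 − 23,000 = 11,286 kg; Δv = 418×9.80665×ln(3.038) = 4099.2×1.1112 ≈ 4555 m/s.
Stage 2: m₀ = 9,136 kg, m_f = 9,136 − 7,010 = 2,126 kg; Δv = 279×9.80665×ln(4.297) = 2736.1×1.4580 ≈ 3989 m/s.
Total Δv = 4555 + 3989 = 8544 m/s.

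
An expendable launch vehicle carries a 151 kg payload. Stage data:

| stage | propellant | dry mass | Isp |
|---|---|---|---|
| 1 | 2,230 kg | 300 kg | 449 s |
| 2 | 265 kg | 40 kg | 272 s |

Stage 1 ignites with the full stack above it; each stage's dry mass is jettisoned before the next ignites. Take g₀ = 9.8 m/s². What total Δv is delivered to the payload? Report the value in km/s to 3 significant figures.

Δv ≈ 8.36 km/s

Ignition mass of stage 1 = 2,230+300 + 265+40 + 151 = 2,986 kg.
Stage 1: m₀ = 2,986 kg, m_f = 2,986 − 2,230 = 756 kg; Δv = 449×9.8×ln(3.95) = 4400.2×1.3736 ≈ 6044 m/s.
Stage 2: m₀ = 456 kg, m_f = 456 − 265 = 191 kg; Δv = 272×9.8×ln(2.387) = 2665.6×0.8702 ≈ 2320 m/s.
Total Δv = 6044 + 2320 = 8364 m/s.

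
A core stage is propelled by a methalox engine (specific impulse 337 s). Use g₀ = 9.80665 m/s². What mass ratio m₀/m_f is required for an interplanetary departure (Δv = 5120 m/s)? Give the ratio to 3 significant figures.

v_e = Isp · g₀ = 337 × 9.80665 = 3304.8 m/s.
Rocket equation: m₀/m_f = exp(Δv / v_e) = exp(5120 / 3304.8) = exp(1.5492) = 4.7079.

mass ratio ≈ 4.71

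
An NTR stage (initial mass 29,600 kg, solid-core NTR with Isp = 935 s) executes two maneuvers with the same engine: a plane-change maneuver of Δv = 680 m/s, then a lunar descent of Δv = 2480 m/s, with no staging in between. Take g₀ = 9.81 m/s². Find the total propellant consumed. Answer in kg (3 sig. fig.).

v_e = Isp · g₀ = 935 × 9.81 = 9172.4 m/s.
After the first burn: m = 29600 × exp(−680/9172.4) = 29600 × 0.92855 = 27,485.1 kg.
After the second burn: m = 27,485.1 × exp(−2480/9172.4) = 27,485.1 × 0.76309 = 20,973.6 kg.
Total propellant = m₀ − m_final = 29600 − 20,973.6 = 8,626.4 kg.

total propellant consumed ≈ 8630 kg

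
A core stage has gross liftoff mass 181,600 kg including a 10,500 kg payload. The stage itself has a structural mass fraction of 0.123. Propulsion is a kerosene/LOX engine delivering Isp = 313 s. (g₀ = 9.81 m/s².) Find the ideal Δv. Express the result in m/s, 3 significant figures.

Δv ≈ 5370 m/s

Stage wet mass = m₀ − payload = 181,600 − 10,500 = 171,100 kg.
Stage dry mass = ε × stage wet mass = 0.123 × 171,100 = 21,045.3 kg.
Burnout mass m_f = stage dry + payload = 21,045.3 + 10,500 = 31,545.3 kg.
v_e = Isp · g₀ = 313 × 9.81 = 3070.5 m/s.
Rocket equation: Δv = v_e · ln(181,600/31,545.3) = 3070.5 × ln(5.757) = 3070.5 × 1.7504 ≈ 5375 m/s.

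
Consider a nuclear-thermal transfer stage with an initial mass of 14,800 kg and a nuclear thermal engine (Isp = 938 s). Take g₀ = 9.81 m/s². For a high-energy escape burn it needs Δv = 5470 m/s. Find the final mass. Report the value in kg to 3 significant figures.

v_e = Isp · g₀ = 938 × 9.81 = 9201.8 m/s.
From the ideal rocket equation, m₀/m_f = exp(Δv / v_e) = exp(5470 / 9201.8) = exp(0.5945) = 1.8120.
m_f = m₀ / 1.8120 = 14,800 / 1.8120 = 8,167.77 kg.

final mass ≈ 8170 kg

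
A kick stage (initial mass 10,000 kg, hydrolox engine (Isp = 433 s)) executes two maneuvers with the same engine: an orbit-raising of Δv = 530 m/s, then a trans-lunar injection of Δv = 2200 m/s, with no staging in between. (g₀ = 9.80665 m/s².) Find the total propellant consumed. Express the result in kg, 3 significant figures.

total propellant consumed ≈ 4740 kg

v_e = Isp · g₀ = 433 × 9.80665 = 4246.3 m/s.
After the first burn: m = 10000 × exp(−530/4246.3) = 10000 × 0.88266 = 8,826.6 kg.
After the second burn: m = 8,826.6 × exp(−2200/4246.3) = 8,826.6 × 0.59565 = 5,257.56 kg.
Total propellant = m₀ − m_final = 10000 − 5,257.56 = 4,742.44 kg.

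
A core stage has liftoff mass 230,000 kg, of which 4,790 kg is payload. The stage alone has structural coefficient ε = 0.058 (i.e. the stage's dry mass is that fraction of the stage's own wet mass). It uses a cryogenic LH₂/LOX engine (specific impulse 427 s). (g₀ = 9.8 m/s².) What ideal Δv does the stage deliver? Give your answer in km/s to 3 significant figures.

Stage wet mass = m₀ − payload = 230,000 − 4,790 = 225,210 kg.
Stage dry mass = ε × stage wet mass = 0.058 × 225,210 = 13,062.2 kg.
Burnout mass m_f = stage dry + payload = 13,062.2 + 4,790 = 17,852.2 kg.
v_e = Isp · g₀ = 427 × 9.8 = 4184.6 m/s.
Δv = v_e · ln(230,000/17,852.2) = 4184.6 × ln(12.88) = 4184.6 × 2.5560 ≈ 10696 m/s.

Δv ≈ 10.7 km/s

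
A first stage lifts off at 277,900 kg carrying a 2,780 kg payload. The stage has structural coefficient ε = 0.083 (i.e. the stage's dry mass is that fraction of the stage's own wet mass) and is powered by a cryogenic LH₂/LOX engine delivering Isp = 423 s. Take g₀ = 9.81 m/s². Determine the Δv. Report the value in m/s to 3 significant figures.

Δv ≈ 9890 m/s

Stage wet mass = m₀ − payload = 277,900 − 2,780 = 275,120 kg.
Stage dry mass = ε × stage wet mass = 0.083 × 275,120 = 22,835 kg.
Burnout mass m_f = stage dry + payload = 22,835 + 2,780 = 25,615 kg.
v_e = Isp · g₀ = 423 × 9.81 = 4149.6 m/s.
Rocket equation: Δv = v_e · ln(277,900/25,615) = 4149.6 × ln(10.85) = 4149.6 × 2.3841 ≈ 9893 m/s.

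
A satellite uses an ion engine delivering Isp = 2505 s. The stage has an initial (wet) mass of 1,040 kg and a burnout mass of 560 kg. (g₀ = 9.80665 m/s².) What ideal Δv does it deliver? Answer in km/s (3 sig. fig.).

v_e = Isp · g₀ = 2505 × 9.80665 = 24565.7 m/s.
Δv = v_e · ln(m₀/m_f) = 24565.7 × ln(1.857) = 24565.7 × 0.6190 ≈ 15207.1 m/s.

Δv ≈ 15.2 km/s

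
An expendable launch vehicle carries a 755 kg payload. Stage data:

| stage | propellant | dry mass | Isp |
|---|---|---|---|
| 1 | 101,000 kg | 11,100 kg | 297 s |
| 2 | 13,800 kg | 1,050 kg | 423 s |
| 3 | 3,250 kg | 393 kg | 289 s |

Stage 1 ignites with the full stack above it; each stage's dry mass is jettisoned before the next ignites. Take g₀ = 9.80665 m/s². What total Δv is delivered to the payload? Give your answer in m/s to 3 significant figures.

Ignition mass of stage 1 = 101,000+11,100 + 13,800+1,050 + 3,250+393 + 755 = 131,348 kg.
Stage 1: m₀ = 131,348 kg, m_f = 131,348 − 101,000 = 30,348 kg; Δv = 297×9.80665×ln(4.328) = 2912.6×1.4651 ≈ 4267 m/s.
Stage 2: m₀ = 19,248 kg, m_f = 19,248 − 13,800 = 5,448 kg; Δv = 423×9.80665×ln(3.533) = 4148.2×1.2622 ≈ 5236 m/s.
Stage 3: m₀ = 4,398 kg, m_f = 4,398 − 3,250 = 1,148 kg; Δv = 289×9.80665×ln(3.831) = 2834.1×1.3431 ≈ 3807 m/s.
Total Δv = 4267 + 5236 + 3807 = 13310 m/s.

Δv ≈ 13300 m/s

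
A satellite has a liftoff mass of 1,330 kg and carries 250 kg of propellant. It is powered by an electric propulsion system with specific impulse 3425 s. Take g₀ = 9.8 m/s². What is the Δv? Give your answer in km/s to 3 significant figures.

Δv ≈ 6.99 km/s

v_e = Isp · g₀ = 3425 × 9.8 = 33565.0 m/s.
m_f = m₀ − m_prop = 1,330 − 250 = 1,080 kg.
Δv = v_e · ln(m₀/m_f) = 33565.0 × ln(1.231) = 33565.0 × 0.2082 ≈ 6988.8 m/s.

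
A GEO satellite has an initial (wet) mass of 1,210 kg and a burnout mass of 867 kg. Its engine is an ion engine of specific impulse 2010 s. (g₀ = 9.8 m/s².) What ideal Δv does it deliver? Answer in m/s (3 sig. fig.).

Δv ≈ 6570 m/s

v_e = Isp · g₀ = 2010 × 9.8 = 19698.0 m/s.
Using Δv = v_e ln(m₀/m_f): Δv = v_e · ln(m₀/m_f) = 19698.0 × ln(1.396) = 19698.0 × 0.3333 ≈ 6566.1 m/s.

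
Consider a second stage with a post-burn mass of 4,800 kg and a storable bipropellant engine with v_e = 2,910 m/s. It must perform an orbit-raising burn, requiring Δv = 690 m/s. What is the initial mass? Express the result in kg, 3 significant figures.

m₀/m_f = exp(Δv / v_e) = exp(690 / 2910.0) = exp(0.2371) = 1.2676.
m₀ = m_f × 1.2676 = 4,800 × 1.2676 = 6,084.48 kg.

initial mass ≈ 6080 kg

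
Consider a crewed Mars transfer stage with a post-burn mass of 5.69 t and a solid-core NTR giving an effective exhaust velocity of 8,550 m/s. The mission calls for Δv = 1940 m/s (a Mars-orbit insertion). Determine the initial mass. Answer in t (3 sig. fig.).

Using Δv = v_e ln(m₀/m_f): m₀/m_f = exp(Δv / v_e) = exp(1940 / 8550.0) = exp(0.2269) = 1.2547.
m₀ = m_f × 1.2547 = 5.69 × 1.2547 = 7.13924 t.

initial mass ≈ 7.14 t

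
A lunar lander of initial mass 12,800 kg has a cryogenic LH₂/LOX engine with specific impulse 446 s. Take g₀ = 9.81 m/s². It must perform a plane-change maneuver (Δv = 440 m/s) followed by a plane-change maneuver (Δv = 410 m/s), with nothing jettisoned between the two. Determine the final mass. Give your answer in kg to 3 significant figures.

v_e = Isp · g₀ = 446 × 9.81 = 4375.3 m/s.
After the first burn: m = 12800 × exp(−440/4375.3) = 12800 × 0.90433 = 11,575.4 kg.
After the second burn: m = 11,575.4 × exp(−410/4375.3) = 11,575.4 × 0.91055 = 10,540 kg.

final mass ≈ 10500 kg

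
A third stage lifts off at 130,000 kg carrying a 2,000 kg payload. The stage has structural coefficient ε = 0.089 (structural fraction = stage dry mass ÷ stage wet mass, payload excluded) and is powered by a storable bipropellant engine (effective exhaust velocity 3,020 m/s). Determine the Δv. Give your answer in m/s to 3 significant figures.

Δv ≈ 6860 m/s

Stage wet mass = m₀ − payload = 130,000 − 2,000 = 128,000 kg.
Stage dry mass = ε × stage wet mass = 0.089 × 128,000 = 11,392 kg.
Burnout mass m_f = stage dry + payload = 11,392 + 2,000 = 13,392 kg.
Δv = v_e · ln(130,000/13,392) = 3020.0 × ln(9.707) = 3020.0 × 2.2729 ≈ 6864 m/s.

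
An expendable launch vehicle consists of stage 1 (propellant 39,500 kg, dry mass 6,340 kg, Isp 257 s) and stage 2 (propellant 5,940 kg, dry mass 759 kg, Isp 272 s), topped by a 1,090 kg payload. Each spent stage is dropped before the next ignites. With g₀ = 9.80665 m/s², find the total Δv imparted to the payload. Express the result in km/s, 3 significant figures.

Δv ≈ 7.20 km/s

Ignition mass of stage 1 = 39,500+6,340 + 5,940+759 + 1,090 = 53,629 kg.
Stage 1: m₀ = 53,629 kg, m_f = 53,629 − 39,500 = 14,129 kg; Δv = 257×9.80665×ln(3.796) = 2520.3×1.3339 ≈ 3362 m/s.
Stage 2: m₀ = 7,789 kg, m_f = 7,789 − 5,940 = 1,849 kg; Δv = 272×9.80665×ln(4.213) = 2667.4×1.4381 ≈ 3836 m/s.
Total Δv = 3362 + 3836 = 7198 m/s.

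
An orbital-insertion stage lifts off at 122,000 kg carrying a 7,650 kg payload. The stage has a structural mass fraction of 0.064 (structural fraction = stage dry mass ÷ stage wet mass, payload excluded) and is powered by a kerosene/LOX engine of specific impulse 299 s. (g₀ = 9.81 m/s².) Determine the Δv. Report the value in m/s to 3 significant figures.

Δv ≈ 6150 m/s

Stage wet mass = m₀ − payload = 122,000 − 7,650 = 114,350 kg.
Stage dry mass = ε × stage wet mass = 0.064 × 114,350 = 7,318.4 kg.
Burnout mass m_f = stage dry + payload = 7,318.4 + 7,650 = 14,968.4 kg.
v_e = Isp · g₀ = 299 × 9.81 = 2933.2 m/s.
Δv = v_e · ln(122,000/14,968.4) = 2933.2 × ln(8.151) = 2933.2 × 2.0981 ≈ 6154 m/s.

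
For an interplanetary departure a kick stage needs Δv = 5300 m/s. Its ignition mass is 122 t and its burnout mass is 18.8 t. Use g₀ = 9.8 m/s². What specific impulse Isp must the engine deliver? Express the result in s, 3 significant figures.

ln(m₀/m_f) = ln(122000/18800) = ln(6.489) = 1.8702.
By the Tsiolkovsky rocket equation, v_e = Δv / ln(m₀/m_f) = 5300 / 1.8702 = 2834.0 m/s.
Isp = v_e / g₀ = 2834.0 / 9.8 = 289.2 s.

Isp ≈ 289 s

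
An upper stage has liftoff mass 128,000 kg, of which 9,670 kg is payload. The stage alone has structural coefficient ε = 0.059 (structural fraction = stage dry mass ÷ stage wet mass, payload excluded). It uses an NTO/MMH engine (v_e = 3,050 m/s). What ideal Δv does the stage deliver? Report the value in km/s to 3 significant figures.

Δv ≈ 6.22 km/s

Stage wet mass = m₀ − payload = 128,000 − 9,670 = 118,330 kg.
Stage dry mass = ε × stage wet mass = 0.059 × 118,330 = 6,981.47 kg.
Burnout mass m_f = stage dry + payload = 6,981.47 + 9,670 = 16,651.47 kg.
Δv = v_e · ln(128,000/16,651.47) = 3050.0 × ln(7.687) = 3050.0 × 2.0395 ≈ 6221 m/s.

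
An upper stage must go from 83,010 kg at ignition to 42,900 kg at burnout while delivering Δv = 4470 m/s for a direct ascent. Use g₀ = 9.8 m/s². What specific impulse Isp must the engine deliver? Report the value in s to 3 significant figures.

Isp ≈ 691 s

ln(m₀/m_f) = ln(83010/42900) = ln(1.935) = 0.6601.
v_e = Δv / ln(m₀/m_f) = 4470 / 0.6601 = 6771.8 m/s.
Isp = v_e / g₀ = 6771.8 / 9.8 = 691.0 s.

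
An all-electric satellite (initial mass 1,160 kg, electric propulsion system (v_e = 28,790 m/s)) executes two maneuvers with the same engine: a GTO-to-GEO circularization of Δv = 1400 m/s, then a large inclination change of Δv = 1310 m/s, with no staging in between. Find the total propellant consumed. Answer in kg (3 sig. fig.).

total propellant consumed ≈ 104 kg

After the first burn: m = 1160 × exp(−1400/28790.0) = 1160 × 0.95254 = 1,104.95 kg.
After the second burn: m = 1,104.95 × exp(−1310/28790.0) = 1,104.95 × 0.95552 = 1,055.8 kg.
Total propellant = m₀ − m_final = 1160 − 1,055.8 = 104.2 kg.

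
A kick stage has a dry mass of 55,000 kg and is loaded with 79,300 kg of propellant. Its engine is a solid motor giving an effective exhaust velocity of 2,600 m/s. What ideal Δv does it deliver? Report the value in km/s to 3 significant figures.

Δv ≈ 2.32 km/s

m₀ = m_dry + m_prop = 55,000 + 79,300 = 134,300 kg.
Rocket equation: Δv = v_e · ln(m₀/m_f) = 2600.0 × ln(2.442) = 2600.0 × 0.8927 ≈ 2321.1 m/s.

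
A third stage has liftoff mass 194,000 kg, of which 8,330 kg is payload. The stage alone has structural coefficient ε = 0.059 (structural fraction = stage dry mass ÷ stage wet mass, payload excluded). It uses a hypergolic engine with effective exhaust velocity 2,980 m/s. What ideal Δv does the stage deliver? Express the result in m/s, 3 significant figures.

Stage wet mass = m₀ − payload = 194,000 − 8,330 = 185,670 kg.
Stage dry mass = ε × stage wet mass = 0.059 × 185,670 = 10,954.5 kg.
Burnout mass m_f = stage dry + payload = 10,954.5 + 8,330 = 19,284.5 kg.
Using Δv = v_e ln(m₀/m_f): Δv = v_e · ln(194,000/19,284.5) = 2980.0 × ln(10.06) = 2980.0 × 2.3086 ≈ 6879 m/s.

Δv ≈ 6880 m/s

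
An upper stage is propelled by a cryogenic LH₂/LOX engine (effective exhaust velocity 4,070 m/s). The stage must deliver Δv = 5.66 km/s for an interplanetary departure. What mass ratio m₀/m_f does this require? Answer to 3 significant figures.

mass ratio ≈ 4.02

Using Δv = v_e ln(m₀/m_f): m₀/m_f = exp(Δv / v_e) = exp(5660 / 4070.0) = exp(1.3907) = 4.0175.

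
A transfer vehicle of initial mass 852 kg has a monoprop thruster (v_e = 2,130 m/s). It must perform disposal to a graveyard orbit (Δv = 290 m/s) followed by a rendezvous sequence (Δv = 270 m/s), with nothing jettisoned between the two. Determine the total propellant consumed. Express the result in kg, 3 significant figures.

total propellant consumed ≈ 197 kg

After the first burn: m = 852 × exp(−290/2130.0) = 852 × 0.87271 = 743.549 kg.
After the second burn: m = 743.549 × exp(−270/2130.0) = 743.549 × 0.88094 = 655.022 kg.
Total propellant = m₀ − m_final = 852 − 655.022 = 196.978 kg.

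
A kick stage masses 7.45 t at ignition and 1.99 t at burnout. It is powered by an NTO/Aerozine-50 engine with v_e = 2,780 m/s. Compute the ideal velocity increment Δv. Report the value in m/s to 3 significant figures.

Using Δv = v_e ln(m₀/m_f): Δv = v_e · ln(m₀/m_f) = 2780.0 × ln(3.744) = 2780.0 × 1.3201 ≈ 3669.8 m/s.

Δv ≈ 3670 m/s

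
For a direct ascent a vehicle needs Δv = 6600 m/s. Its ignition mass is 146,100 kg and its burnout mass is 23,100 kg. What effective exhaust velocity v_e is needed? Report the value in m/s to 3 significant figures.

v_e ≈ 3580 m/s

ln(m₀/m_f) = ln(146100/23100) = ln(6.325) = 1.8445.
v_e = Δv / ln(m₀/m_f) = 6600 / 1.8445 = 3578.3 m/s.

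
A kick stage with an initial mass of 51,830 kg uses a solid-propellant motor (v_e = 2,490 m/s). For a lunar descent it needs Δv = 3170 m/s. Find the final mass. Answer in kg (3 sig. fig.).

m₀/m_f = exp(Δv / v_e) = exp(3170 / 2490.0) = exp(1.2731) = 3.5719.
m_f = m₀ / 3.5719 = 51,830 / 3.5719 = 14,510.5 kg.

final mass ≈ 14500 kg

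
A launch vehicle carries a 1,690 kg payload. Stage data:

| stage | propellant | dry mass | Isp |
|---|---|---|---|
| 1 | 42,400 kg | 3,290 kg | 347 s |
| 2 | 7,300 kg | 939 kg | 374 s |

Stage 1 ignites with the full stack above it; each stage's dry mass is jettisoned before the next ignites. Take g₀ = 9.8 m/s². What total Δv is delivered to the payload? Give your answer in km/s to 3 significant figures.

Δv ≈ 9.76 km/s

Ignition mass of stage 1 = 42,400+3,290 + 7,300+939 + 1,690 = 55,619 kg.
Stage 1: m₀ = 55,619 kg, m_f = 55,619 − 42,400 = 13,219 kg; Δv = 347×9.8×ln(4.208) = 3400.6×1.4369 ≈ 4886 m/s.
Stage 2: m₀ = 9,929 kg, m_f = 9,929 − 7,300 = 2,629 kg; Δv = 374×9.8×ln(3.777) = 3665.2×1.3289 ≈ 4871 m/s.
Total Δv = 4886 + 4871 = 9757 m/s.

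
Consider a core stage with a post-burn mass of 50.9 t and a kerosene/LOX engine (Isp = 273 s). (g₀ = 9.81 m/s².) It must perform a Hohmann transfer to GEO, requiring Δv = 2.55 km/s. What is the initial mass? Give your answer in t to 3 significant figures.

initial mass ≈ 132 t

v_e = Isp · g₀ = 273 × 9.81 = 2678.1 m/s.
m₀/m_f = exp(Δv / v_e) = exp(2550 / 2678.1) = exp(0.9522) = 2.5913.
m₀ = m_f × 2.5913 = 50.9 × 2.5913 = 131.897 t.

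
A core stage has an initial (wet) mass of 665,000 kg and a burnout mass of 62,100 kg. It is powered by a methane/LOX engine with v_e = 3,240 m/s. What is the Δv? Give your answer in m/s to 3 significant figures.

Δv ≈ 7680 m/s

Using Δv = v_e ln(m₀/m_f): Δv = v_e · ln(m₀/m_f) = 3240.0 × ln(10.71) = 3240.0 × 2.3710 ≈ 7682.2 m/s.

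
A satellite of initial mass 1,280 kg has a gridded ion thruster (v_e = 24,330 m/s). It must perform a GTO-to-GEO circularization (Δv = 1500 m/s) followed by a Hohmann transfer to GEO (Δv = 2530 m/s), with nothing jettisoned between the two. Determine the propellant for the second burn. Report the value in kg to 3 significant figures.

After the first burn: m = 1280 × exp(−1500/24330.0) = 1280 × 0.94021 = 1,203.47 kg.
After the second burn: m = 1,203.47 × exp(−2530/24330.0) = 1,203.47 × 0.90124 = 1,084.62 kg.
Second-burn propellant = 1,203.47 − 1,084.62 = 118.85 kg.

propellant for the second burn ≈ 119 kg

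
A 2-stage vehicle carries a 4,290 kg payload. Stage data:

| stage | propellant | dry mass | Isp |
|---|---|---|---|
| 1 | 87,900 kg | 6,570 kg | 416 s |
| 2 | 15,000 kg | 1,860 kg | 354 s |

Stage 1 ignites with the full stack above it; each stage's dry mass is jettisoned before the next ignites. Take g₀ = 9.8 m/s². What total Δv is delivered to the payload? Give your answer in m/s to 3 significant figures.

Ignition mass of stage 1 = 87,900+6,570 + 15,000+1,860 + 4,290 = 115,620 kg.
Stage 1: m₀ = 115,620 kg, m_f = 115,620 − 87,900 = 27,720 kg; Δv = 416×9.8×ln(4.171) = 4076.8×1.4282 ≈ 5822 m/s.
Stage 2: m₀ = 21,150 kg, m_f = 21,150 − 15,000 = 6,150 kg; Δv = 354×9.8×ln(3.439) = 3469.2×1.2352 ≈ 4285 m/s.
Total Δv = 5822 + 4285 = 10107 m/s.

Δv ≈ 10100 m/s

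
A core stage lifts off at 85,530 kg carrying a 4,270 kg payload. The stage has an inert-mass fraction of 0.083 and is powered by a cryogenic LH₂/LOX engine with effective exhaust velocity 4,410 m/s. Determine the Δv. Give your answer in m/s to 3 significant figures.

Δv ≈ 9040 m/s

Stage wet mass = m₀ − payload = 85,530 − 4,270 = 81,260 kg.
Stage dry mass = ε × stage wet mass = 0.083 × 81,260 = 6,744.58 kg.
Burnout mass m_f = stage dry + payload = 6,744.58 + 4,270 = 11,014.58 kg.
From the ideal rocket equation, Δv = v_e · ln(85,530/11,014.58) = 4410.0 × ln(7.765) = 4410.0 × 2.0496 ≈ 9039 m/s.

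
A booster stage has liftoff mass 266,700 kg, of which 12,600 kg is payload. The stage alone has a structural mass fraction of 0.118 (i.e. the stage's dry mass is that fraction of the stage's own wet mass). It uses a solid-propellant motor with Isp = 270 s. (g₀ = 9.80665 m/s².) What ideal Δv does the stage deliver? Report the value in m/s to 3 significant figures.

Δv ≈ 4860 m/s

Stage wet mass = m₀ − payload = 266,700 − 12,600 = 254,100 kg.
Stage dry mass = ε × stage wet mass = 0.118 × 254,100 = 29,983.8 kg.
Burnout mass m_f = stage dry + payload = 29,983.8 + 12,600 = 42,583.8 kg.
v_e = Isp · g₀ = 270 × 9.80665 = 2647.8 m/s.
Δv = v_e · ln(266,700/42,583.8) = 2647.8 × ln(6.263) = 2647.8 × 1.8347 ≈ 4858 m/s.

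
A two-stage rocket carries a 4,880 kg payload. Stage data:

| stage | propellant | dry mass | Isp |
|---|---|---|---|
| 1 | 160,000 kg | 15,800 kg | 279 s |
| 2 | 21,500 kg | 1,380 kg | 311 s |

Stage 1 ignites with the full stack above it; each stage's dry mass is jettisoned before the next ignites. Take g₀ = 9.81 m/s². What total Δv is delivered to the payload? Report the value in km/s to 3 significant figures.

Ignition mass of stage 1 = 160,000+15,800 + 21,500+1,380 + 4,880 = 203,560 kg.
Stage 1: m₀ = 203,560 kg, m_f = 203,560 − 160,000 = 43,560 kg; Δv = 279×9.81×ln(4.673) = 2737.0×1.5418 ≈ 4220 m/s.
Stage 2: m₀ = 27,760 kg, m_f = 27,760 − 21,500 = 6,260 kg; Δv = 311×9.81×ln(4.435) = 3050.9×1.4894 ≈ 4544 m/s.
Total Δv = 4220 + 4544 = 8764 m/s.

Δv ≈ 8.76 km/s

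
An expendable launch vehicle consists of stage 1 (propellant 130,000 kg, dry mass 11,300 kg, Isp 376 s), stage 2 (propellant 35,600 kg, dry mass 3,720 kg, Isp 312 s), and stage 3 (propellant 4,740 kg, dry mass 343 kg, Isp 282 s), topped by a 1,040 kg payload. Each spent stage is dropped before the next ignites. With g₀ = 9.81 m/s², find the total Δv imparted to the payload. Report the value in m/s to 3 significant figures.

Ignition mass of stage 1 = 130,000+11,300 + 35,600+3,720 + 4,740+343 + 1,040 = 186,743 kg.
Stage 1: m₀ = 186,743 kg, m_f = 186,743 − 130,000 = 56,743 kg; Δv = 376×9.81×ln(3.291) = 3688.6×1.1912 ≈ 4394 m/s.
Stage 2: m₀ = 45,443 kg, m_f = 45,443 − 35,600 = 9,843 kg; Δv = 312×9.81×ln(4.617) = 3060.7×1.5297 ≈ 4682 m/s.
Stage 3: m₀ = 6,123 kg, m_f = 6,123 − 4,740 = 1,383 kg; Δv = 282×9.81×ln(4.427) = 2766.4×1.4878 ≈ 4116 m/s.
Total Δv = 4394 + 4682 + 4116 = 13192 m/s.

Δv ≈ 13200 m/s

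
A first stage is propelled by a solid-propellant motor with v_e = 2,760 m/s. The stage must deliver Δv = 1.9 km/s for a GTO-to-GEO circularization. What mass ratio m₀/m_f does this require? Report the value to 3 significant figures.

Rocket equation: m₀/m_f = exp(Δv / v_e) = exp(1900 / 2760.0) = exp(0.6884) = 1.9905.

mass ratio ≈ 1.99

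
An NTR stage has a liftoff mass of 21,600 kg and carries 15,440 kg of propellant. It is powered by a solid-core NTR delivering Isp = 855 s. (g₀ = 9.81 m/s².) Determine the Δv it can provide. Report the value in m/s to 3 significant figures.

v_e = Isp · g₀ = 855 × 9.81 = 8387.6 m/s.
m_f = m₀ − m_prop = 21,600 − 15,440 = 6,160 kg.
By the Tsiolkovsky rocket equation, Δv = v_e · ln(m₀/m_f) = 8387.6 × ln(3.506) = 8387.6 × 1.2546 ≈ 10523.2 m/s.

Δv ≈ 10500 m/s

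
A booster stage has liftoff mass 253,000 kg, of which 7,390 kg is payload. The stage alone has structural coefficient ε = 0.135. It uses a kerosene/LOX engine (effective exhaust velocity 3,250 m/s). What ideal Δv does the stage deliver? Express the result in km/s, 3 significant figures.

Δv ≈ 5.95 km/s

Stage wet mass = m₀ − payload = 253,000 − 7,390 = 245,610 kg.
Stage dry mass = ε × stage wet mass = 0.135 × 245,610 = 33,157.4 kg.
Burnout mass m_f = stage dry + payload = 33,157.4 + 7,390 = 40,547.4 kg.
Using Δv = v_e ln(m₀/m_f): Δv = v_e · ln(253,000/40,547.4) = 3250.0 × ln(6.24) = 3250.0 × 1.8309 ≈ 5950 m/s.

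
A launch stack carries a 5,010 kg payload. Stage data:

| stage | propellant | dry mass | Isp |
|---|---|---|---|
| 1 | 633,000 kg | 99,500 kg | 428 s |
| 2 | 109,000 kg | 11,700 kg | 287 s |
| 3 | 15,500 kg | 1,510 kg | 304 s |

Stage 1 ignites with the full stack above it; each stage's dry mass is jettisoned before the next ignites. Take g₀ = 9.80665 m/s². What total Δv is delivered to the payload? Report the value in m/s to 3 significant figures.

Ignition mass of stage 1 = 633,000+99,500 + 109,000+11,700 + 15,500+1,510 + 5,010 = 875,220 kg.
Stage 1: m₀ = 875,220 kg, m_f = 875,220 − 633,000 = 242,220 kg; Δv = 428×9.80665×ln(3.613) = 4197.2×1.2846 ≈ 5392 m/s.
Stage 2: m₀ = 142,720 kg, m_f = 142,720 − 109,000 = 33,720 kg; Δv = 287×9.80665×ln(4.233) = 2814.5×1.4428 ≈ 4061 m/s.
Stage 3: m₀ = 22,020 kg, m_f = 22,020 − 15,500 = 6,520 kg; Δv = 304×9.80665×ln(3.377) = 2981.2×1.2171 ≈ 3628 m/s.
Total Δv = 5392 + 4061 + 3628 = 13081 m/s.

Δv ≈ 13100 m/s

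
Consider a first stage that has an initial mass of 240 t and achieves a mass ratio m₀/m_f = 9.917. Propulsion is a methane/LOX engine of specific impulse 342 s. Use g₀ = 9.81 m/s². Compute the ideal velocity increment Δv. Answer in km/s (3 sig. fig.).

v_e = Isp · g₀ = 342 × 9.81 = 3355.0 m/s.
Δv = v_e · ln(9.917) = 3355.0 × 2.2943 ≈ 7697.3 m/s.

Δv ≈ 7.70 km/s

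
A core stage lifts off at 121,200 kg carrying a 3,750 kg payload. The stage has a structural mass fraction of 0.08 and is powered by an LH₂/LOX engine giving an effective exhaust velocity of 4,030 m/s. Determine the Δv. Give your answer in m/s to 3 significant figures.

Stage wet mass = m₀ − payload = 121,200 − 3,750 = 117,450 kg.
Stage dry mass = ε × stage wet mass = 0.08 × 117,450 = 9,396 kg.
Burnout mass m_f = stage dry + payload = 9,396 + 3,750 = 13,146 kg.
By the Tsiolkovsky rocket equation, Δv = v_e · ln(121,200/13,146) = 4030.0 × ln(9.22) = 4030.0 × 2.2213 ≈ 8952 m/s.

Δv ≈ 8950 m/s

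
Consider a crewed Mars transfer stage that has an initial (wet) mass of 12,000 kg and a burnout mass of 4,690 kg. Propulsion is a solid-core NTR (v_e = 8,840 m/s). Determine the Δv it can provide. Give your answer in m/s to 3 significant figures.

Δv ≈ 8300 m/s

Using Δv = v_e ln(m₀/m_f): Δv = v_e · ln(m₀/m_f) = 8840.0 × ln(2.559) = 8840.0 × 0.9395 ≈ 8305.0 m/s.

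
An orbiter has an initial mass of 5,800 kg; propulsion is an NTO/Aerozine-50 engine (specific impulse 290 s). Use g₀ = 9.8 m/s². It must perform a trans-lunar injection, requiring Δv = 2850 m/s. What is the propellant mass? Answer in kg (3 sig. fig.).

propellant mass ≈ 3670 kg

v_e = Isp · g₀ = 290 × 9.8 = 2842.0 m/s.
m₀/m_f = exp(Δv / v_e) = exp(2850 / 2842.0) = exp(1.0028) = 2.7259.
m_f = 5,800 / 2.7259 = 2,127.74 kg, so propellant = m₀ − m_f = 5,800 − 2,127.74 = 3,672.26 kg.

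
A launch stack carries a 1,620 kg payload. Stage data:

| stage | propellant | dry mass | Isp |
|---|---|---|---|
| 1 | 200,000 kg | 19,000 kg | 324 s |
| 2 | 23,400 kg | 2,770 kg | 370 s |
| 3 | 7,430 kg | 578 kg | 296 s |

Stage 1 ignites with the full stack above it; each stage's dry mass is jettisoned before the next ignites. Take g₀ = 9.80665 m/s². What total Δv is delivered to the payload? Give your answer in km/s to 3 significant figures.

Ignition mass of stage 1 = 200,000+19,000 + 23,400+2,770 + 7,430+578 + 1,620 = 254,798 kg.
Stage 1: m₀ = 254,798 kg, m_f = 254,798 − 200,000 = 54,798 kg; Δv = 324×9.80665×ln(4.65) = 3177.4×1.5368 ≈ 4883 m/s.
Stage 2: m₀ = 35,798 kg, m_f = 35,798 − 23,400 = 12,398 kg; Δv = 370×9.80665×ln(2.887) = 3628.5×1.0604 ≈ 3847 m/s.
Stage 3: m₀ = 9,628 kg, m_f = 9,628 − 7,430 = 2,198 kg; Δv = 296×9.80665×ln(4.38) = 2902.8×1.4771 ≈ 4288 m/s.
Total Δv = 4883 + 3847 + 4288 = 13018 m/s.

Δv ≈ 13.0 km/s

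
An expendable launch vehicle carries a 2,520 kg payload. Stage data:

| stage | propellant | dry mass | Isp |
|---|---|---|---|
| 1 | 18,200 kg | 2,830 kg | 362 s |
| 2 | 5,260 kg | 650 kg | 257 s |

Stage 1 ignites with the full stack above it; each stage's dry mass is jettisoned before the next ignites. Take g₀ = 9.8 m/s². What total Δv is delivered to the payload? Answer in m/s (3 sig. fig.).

Ignition mass of stage 1 = 18,200+2,830 + 5,260+650 + 2,520 = 29,460 kg.
Stage 1: m₀ = 29,460 kg, m_f = 29,460 − 18,200 = 11,260 kg; Δv = 362×9.8×ln(2.616) = 3547.6×0.9618 ≈ 3412 m/s.
Stage 2: m₀ = 8,430 kg, m_f = 8,430 − 5,260 = 3,170 kg; Δv = 257×9.8×ln(2.659) = 2518.6×0.9781 ≈ 2463 m/s.
Total Δv = 3412 + 2463 = 5875 m/s.

Δv ≈ 5880 m/s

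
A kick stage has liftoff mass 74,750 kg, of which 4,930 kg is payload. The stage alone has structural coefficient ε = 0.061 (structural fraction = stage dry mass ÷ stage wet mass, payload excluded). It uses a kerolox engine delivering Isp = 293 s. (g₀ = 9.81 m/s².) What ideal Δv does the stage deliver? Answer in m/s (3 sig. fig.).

Stage wet mass = m₀ − payload = 74,750 − 4,930 = 69,820 kg.
Stage dry mass = ε × stage wet mass = 0.061 × 69,820 = 4,259.02 kg.
Burnout mass m_f = stage dry + payload = 4,259.02 + 4,930 = 9,189.02 kg.
v_e = Isp · g₀ = 293 × 9.81 = 2874.3 m/s.
Rocket equation: Δv = v_e · ln(74,750/9,189.02) = 2874.3 × ln(8.135) = 2874.3 × 2.0961 ≈ 6025 m/s.

Δv ≈ 6020 m/s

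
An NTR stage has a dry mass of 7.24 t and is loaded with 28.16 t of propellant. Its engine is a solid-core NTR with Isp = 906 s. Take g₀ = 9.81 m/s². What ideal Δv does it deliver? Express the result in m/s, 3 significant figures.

Δv ≈ 14100 m/s

v_e = Isp · g₀ = 906 × 9.81 = 8887.9 m/s.
m₀ = m_dry + m_prop = 7.24 + 28.16 = 35.4 t.
Rocket equation: Δv = v_e · ln(m₀/m_f) = 8887.9 × ln(4.89) = 8887.9 × 1.5871 ≈ 14105.8 m/s.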